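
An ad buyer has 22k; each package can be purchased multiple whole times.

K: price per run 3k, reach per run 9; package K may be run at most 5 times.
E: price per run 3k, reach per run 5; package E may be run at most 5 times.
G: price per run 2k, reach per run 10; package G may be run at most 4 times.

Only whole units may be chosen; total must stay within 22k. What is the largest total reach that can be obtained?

76

This is a bounded integer knapsack.
5×K and 3×G: price 21 ≤ 22, reach 5·9 + 3·10 = 75.
4×K and 4×G: price 20 ≤ 22, reach 4·9 + 4·10 = 76.
Best is 76.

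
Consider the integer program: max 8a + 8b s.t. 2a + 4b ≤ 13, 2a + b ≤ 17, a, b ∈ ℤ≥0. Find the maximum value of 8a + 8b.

Relaxing integrality, the LP optimum is 52.00 at (a,b) = (6.5, 0), which is not an integer point.
(a,b)=(6,0): 2·6+4·0=12≤13, 2·6+1·0=12≤17, objective 48.
(a,b)=(5,0): 2·5+4·0=10≤13, 2·5+1·0=10≤17, objective 40.
The best lattice point is (6,0), giving 48.

48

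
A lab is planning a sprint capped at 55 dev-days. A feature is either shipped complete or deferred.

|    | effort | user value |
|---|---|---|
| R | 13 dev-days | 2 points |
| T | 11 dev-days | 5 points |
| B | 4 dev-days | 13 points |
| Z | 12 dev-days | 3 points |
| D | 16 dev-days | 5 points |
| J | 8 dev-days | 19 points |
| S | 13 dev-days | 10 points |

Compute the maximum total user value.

Allowing fractional choices, the relaxed optimum would be about 52.8, but features are indivisible.
B + Z + D + J + S: effort 4 + 12 + 16 + 8 + 13 = 53 ≤ 55, user value 13 + 3 + 5 + 19 + 10 = 50.
T + B + D + J + S: effort 11 + 4 + 16 + 8 + 13 = 52 ≤ 55, user value 5 + 13 + 5 + 19 + 10 = 52.
T + B + Z + J + S: effort 11 + 4 + 12 + 8 + 13 = 48 ≤ 55, user value 5 + 13 + 3 + 19 + 10 = 50.
Best is T, B, D, J, and S with total user value 52.

52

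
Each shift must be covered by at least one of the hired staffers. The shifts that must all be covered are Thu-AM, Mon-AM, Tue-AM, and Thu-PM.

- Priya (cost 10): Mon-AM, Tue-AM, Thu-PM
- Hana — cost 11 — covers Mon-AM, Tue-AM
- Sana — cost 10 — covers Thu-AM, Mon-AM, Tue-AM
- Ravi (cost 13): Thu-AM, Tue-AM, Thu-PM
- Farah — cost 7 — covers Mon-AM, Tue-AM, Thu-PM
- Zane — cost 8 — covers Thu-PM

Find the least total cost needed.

17

Choose Sana and Farah: together they cover Thu-AM, Mon-AM, Tue-AM, Thu-PM — every shift.
Total cost: 10 + 7 = 17.
No cover costs less than 17.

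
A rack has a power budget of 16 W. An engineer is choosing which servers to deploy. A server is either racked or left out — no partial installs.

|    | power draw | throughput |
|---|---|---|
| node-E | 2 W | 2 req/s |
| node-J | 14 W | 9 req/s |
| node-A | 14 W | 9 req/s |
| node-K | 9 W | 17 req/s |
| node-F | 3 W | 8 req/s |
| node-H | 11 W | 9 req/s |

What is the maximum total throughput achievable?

node-E + node-K: power draw 2 + 9 = 11 ≤ 16, throughput 2 + 17 = 19.
node-E + node-K + node-F: power draw 2 + 9 + 3 = 14 ≤ 16, throughput 2 + 17 + 8 = 27.
node-K + node-F: power draw 9 + 3 = 12 ≤ 16, throughput 17 + 8 = 25.
Best is node-E, node-K, and node-F with total throughput 27.

27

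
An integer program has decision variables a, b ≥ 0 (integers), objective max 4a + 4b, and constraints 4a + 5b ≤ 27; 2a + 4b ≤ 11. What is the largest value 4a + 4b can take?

The continuous relaxation peaks at (5.5, 0) with value 22.00; rounding to a feasible lattice point costs some objective.
(a,b)=(5,0): 4·5+5·0=20≤27, 2·5+4·0=10≤11, objective 20.
(a,b)=(4,0): 4·4+5·0=16≤27, 2·4+4·0=8≤11, objective 16.
The best lattice point is (5,0), giving 20.

20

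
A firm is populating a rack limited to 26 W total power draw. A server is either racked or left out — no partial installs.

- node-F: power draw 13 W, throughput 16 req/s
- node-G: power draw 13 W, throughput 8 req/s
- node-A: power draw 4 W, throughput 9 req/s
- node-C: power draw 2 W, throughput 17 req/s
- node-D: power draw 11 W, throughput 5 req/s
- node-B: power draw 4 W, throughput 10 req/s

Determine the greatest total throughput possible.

52

node-G + node-A + node-C + node-B: power draw 13 + 4 + 2 + 4 = 23 ≤ 26, throughput 8 + 9 + 17 + 10 = 44.
node-F + node-A + node-C + node-B: power draw 13 + 4 + 2 + 4 = 23 ≤ 26, throughput 16 + 9 + 17 + 10 = 52.
Best is node-F, node-A, node-C, and node-B with total throughput 52.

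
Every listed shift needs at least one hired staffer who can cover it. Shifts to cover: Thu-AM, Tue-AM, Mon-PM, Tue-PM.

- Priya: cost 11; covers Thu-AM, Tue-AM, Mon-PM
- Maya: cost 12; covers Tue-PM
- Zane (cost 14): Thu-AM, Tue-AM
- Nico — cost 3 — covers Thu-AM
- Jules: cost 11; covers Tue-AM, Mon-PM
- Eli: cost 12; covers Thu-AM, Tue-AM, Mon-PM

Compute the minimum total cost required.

23

Choose Priya and Maya: together they cover Thu-AM, Tue-AM, Mon-PM, Tue-PM — every shift.
Total cost: 11 + 12 = 23.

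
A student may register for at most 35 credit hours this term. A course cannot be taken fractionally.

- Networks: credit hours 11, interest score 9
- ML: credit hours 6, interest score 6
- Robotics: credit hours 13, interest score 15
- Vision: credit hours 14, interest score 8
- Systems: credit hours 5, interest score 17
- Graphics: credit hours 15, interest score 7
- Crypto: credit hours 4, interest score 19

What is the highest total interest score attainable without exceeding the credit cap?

60

Allowing fractional choices, the relaxed optimum would be about 62.7, but courses are indivisible.
Networks + Vision + Systems + Crypto: credit hours 11 + 14 + 5 + 4 = 34 ≤ 35, interest score 9 + 8 + 17 + 19 = 53.
Networks + Robotics + Systems + Crypto: credit hours 11 + 13 + 5 + 4 = 33 ≤ 35, interest score 9 + 15 + 17 + 19 = 60.
ML + Robotics + Systems + Crypto: credit hours 6 + 13 + 5 + 4 = 28 ≤ 35, interest score 6 + 15 + 17 + 19 = 57.
Best is Networks, Robotics, Systems, and Crypto with total interest score 60.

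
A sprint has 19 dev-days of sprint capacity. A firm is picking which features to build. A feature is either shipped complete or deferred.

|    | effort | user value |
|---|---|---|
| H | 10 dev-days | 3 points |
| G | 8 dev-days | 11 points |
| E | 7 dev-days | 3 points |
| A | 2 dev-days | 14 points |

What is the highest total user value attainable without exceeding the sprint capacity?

This is an integer program with binary decision variables.
Allowing fractional choices, the relaxed optimum would be about 28.6, but features are indivisible.
H + E + A: effort 10 + 7 + 2 = 19 ≤ 19, user value 3 + 3 + 14 = 20.
G + E + A: effort 8 + 7 + 2 = 17 ≤ 19, user value 11 + 3 + 14 = 28.
G + A: effort 8 + 2 = 10 ≤ 19, user value 11 + 14 = 25.
Best is G, E, and A with total user value 28.

28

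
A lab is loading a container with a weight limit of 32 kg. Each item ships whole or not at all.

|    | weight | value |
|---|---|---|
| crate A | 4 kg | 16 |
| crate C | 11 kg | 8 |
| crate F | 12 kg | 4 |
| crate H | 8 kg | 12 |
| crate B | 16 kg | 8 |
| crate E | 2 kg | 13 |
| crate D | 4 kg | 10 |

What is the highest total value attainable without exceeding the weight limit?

59

crate A + crate C + crate H + crate E + crate D: weight 4 + 11 + 8 + 2 + 4 = 29 ≤ 32, value 16 + 8 + 12 + 13 + 10 = 59.
crate A + crate F + crate H + crate E + crate D: weight 4 + 12 + 8 + 2 + 4 = 30 ≤ 32, value 16 + 4 + 12 + 13 + 10 = 55.
Best is crate A, crate C, crate H, crate E, and crate D with total value 59.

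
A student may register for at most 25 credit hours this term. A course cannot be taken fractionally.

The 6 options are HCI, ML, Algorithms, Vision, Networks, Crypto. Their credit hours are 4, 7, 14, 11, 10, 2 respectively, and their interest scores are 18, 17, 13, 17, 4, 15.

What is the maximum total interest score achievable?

Allowing fractional choices, the relaxed optimum would be about 67.9, but courses are indivisible.
HCI + ML + Vision + Crypto: credit hours 4 + 7 + 11 + 2 = 24 ≤ 25, interest score 18 + 17 + 17 + 15 = 67.
HCI + ML + Vision: credit hours 4 + 7 + 11 = 22 ≤ 25, interest score 18 + 17 + 17 = 52.
HCI + ML + Networks + Crypto: credit hours 4 + 7 + 10 + 2 = 23 ≤ 25, interest score 18 + 17 + 4 + 15 = 54.
Best is HCI, ML, Vision, and Crypto with total interest score 67.

67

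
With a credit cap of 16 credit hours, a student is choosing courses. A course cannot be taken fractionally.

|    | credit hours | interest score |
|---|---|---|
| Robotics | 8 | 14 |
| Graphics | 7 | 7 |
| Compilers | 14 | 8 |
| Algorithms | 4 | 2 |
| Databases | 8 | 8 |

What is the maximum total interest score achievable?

22

Take Robotics and Databases: credit hours 8 + 8 = 16 ≤ 16, interest score 14 + 8 = 22.
No other feasible combination does better.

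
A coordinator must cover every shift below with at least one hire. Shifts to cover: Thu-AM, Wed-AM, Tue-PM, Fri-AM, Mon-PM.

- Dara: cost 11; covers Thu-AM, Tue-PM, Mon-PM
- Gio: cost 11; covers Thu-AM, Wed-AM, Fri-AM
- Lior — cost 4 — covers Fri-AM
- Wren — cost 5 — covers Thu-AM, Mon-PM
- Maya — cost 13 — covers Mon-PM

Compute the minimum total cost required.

The greedy cost-per-new-shift heuristic would pick Wren, Lior, Dara, and Gio for 31, but a cheaper cover exists.
Choose Dara and Gio: together they cover Thu-AM, Wed-AM, Tue-PM, Fri-AM, Mon-PM — every shift.
Total cost: 11 + 11 = 22.
No cover costs less than 22.

22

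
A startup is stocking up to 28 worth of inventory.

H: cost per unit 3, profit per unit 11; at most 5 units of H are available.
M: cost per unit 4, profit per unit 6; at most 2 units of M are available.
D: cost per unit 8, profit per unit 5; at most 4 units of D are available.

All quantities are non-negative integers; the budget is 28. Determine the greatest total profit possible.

67

This is a bounded integer knapsack.
5×H and 2×M: cost 23 ≤ 28, profit 5·11 + 2·6 = 67.
5×H, 1×M, and 1×D: cost 27 ≤ 28, profit 5·11 + 1·6 + 1·5 = 66.
Best is 67.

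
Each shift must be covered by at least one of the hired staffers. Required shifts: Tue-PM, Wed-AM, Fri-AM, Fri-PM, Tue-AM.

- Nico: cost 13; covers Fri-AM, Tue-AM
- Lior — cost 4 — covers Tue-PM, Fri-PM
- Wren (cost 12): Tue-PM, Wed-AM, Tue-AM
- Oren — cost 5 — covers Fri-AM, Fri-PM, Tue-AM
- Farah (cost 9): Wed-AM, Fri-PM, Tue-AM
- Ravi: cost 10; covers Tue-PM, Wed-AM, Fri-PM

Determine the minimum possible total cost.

This is an integer covering problem.
The greedy cost-per-new-shift heuristic would pick Oren, Lior, and Farah for 18, but a cheaper cover exists.
Choose Oren and Ravi: together they cover Tue-PM, Wed-AM, Fri-AM, Fri-PM, Tue-AM — every shift.
Total cost: 5 + 10 = 15.
No cover costs less than 15.

15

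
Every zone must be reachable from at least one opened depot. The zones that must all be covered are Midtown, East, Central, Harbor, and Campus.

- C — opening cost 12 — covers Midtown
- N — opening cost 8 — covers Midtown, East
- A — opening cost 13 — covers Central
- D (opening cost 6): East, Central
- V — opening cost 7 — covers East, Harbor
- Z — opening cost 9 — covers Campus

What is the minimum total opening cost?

Choose N, D, V, and Z: together they cover Midtown, East, Central, Harbor, Campus — every zone.
Total opening cost: 8 + 6 + 7 + 9 = 30.
No cover costs less than 30.

30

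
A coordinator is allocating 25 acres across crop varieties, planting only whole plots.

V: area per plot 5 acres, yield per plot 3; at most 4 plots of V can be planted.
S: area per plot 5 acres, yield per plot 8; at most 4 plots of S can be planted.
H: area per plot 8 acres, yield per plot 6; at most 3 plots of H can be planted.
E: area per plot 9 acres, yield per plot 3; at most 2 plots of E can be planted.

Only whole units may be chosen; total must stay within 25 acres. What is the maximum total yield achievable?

S has the best ratio (8/5); taking only S gives at most 4×8 = 32 (stopped by the supply cap of 4).
Mixing does better — 1×V and 4×S: area 25 ≤ 25, yield 1·3 + 4·8 = 35.

35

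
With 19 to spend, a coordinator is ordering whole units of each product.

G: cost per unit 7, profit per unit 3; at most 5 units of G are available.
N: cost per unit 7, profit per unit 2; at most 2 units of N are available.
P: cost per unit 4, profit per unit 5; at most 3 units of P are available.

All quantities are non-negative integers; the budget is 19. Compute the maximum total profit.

Take 1×G and 3×P: cost 19 ≤ 19, profit 1·3 + 3·5 = 18.
P has the best ratio (5/4) and is taken to its limit of 3; remaining capacity is filled optimally with the others.

18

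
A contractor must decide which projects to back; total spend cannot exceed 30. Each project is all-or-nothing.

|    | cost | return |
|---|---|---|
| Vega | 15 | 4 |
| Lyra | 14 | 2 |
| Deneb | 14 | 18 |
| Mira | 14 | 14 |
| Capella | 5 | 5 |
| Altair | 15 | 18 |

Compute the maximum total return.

36

Allowing fractional choices, the relaxed optimum would be about 37.0, but projects are indivisible.
Deneb + Altair: cost 14 + 15 = 29 ≤ 30, return 18 + 18 = 36.
Mira + Altair: cost 14 + 15 = 29 ≤ 30, return 14 + 18 = 32.
Deneb + Mira: cost 14 + 14 = 28 ≤ 30, return 18 + 14 = 32.
Best is Deneb and Altair with total return 36.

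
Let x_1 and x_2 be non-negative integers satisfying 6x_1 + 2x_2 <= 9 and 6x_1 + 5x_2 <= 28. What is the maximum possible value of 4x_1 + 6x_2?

24

The continuous relaxation peaks at (0, 4.5) with value 27.00; rounding to a feasible lattice point costs some objective.
(x_1,x_2)=(0,4): 6·0+2·4=8≤9, 6·0+5·4=20≤28, objective 24.
(x_1,x_2)=(0,3): 6·0+2·3=6≤9, 6·0+5·3=15≤28, objective 18.
No feasible integer point exceeds 24.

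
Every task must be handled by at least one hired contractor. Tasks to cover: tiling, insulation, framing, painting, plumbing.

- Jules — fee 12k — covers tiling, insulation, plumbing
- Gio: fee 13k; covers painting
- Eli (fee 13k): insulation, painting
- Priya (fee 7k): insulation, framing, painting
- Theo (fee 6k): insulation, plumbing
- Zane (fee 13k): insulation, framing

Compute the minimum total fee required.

19

Choose Jules and Priya: together they cover tiling, insulation, framing, painting, plumbing — every task.
Total fee: 12 + 7 = 19.
No cover costs less than 19.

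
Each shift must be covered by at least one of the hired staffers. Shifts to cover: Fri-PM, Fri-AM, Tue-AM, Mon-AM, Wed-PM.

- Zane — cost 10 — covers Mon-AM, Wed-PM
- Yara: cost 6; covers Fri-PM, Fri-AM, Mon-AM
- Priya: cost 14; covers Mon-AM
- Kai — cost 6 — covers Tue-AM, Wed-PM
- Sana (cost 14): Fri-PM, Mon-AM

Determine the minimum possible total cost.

Choose Yara and Kai: together they cover Fri-PM, Fri-AM, Tue-AM, Mon-AM, Wed-PM — every shift.
Total cost: 6 + 6 = 12.
No cover costs less than 12.

12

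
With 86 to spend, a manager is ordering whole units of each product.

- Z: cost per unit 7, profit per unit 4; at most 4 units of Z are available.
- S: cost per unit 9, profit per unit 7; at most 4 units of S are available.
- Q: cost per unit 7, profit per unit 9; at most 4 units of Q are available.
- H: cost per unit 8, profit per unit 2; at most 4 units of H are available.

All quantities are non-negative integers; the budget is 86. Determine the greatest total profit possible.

Take 3×Z, 4×S, and 4×Q: cost 85 ≤ 86, profit 3·4 + 4·7 + 4·9 = 76.
Q has the best ratio (9/7) and is taken to its limit of 4; remaining capacity is filled optimally with the others.

76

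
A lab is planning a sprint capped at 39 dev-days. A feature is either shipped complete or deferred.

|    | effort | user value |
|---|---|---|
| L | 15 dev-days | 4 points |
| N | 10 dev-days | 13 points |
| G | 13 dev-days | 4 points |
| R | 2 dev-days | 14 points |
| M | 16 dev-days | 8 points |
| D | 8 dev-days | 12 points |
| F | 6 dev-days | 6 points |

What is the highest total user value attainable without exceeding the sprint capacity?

49

Allowing fractional choices, the relaxed optimum would be about 51.5, but features are indivisible.
N + G + R + D + F: effort 10 + 13 + 2 + 8 + 6 = 39 ≤ 39, user value 13 + 4 + 14 + 12 + 6 = 49.
N + R + M + D: effort 10 + 2 + 16 + 8 = 36 ≤ 39, user value 13 + 14 + 8 + 12 = 47.
Best is N, G, R, D, and F with total user value 49.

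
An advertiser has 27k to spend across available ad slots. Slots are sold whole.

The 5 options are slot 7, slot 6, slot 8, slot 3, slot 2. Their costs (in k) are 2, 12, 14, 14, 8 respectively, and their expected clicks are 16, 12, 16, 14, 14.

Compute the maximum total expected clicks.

slot 7 + slot 3 + slot 2: cost 2 + 14 + 8 = 24 ≤ 27, expected clicks 16 + 14 + 14 = 44.
slot 7 + slot 8 + slot 2: cost 2 + 14 + 8 = 24 ≤ 27, expected clicks 16 + 16 + 14 = 46.
slot 7 + slot 6 + slot 2: cost 2 + 12 + 8 = 22 ≤ 27, expected clicks 16 + 12 + 14 = 42.
Best is slot 7, slot 8, and slot 2 with total expected clicks 46.

46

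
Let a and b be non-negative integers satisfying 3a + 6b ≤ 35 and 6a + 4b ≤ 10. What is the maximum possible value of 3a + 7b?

14

Relaxing integrality, the LP optimum is 17.50 at (a,b) = (0, 2.5), which is not an integer point.
(a,b)=(0,2): 3·0+6·2=12≤35, 6·0+4·2=8≤10, objective 14.
(a,b)=(1,1): 3·1+6·1=9≤35, 6·1+4·1=10≤10, objective 10.
(a,b)=(0,1): 3·0+6·1=6≤35, 6·0+4·1=4≤10, objective 7.
Maximum is 14 at (a,b)=(0,2).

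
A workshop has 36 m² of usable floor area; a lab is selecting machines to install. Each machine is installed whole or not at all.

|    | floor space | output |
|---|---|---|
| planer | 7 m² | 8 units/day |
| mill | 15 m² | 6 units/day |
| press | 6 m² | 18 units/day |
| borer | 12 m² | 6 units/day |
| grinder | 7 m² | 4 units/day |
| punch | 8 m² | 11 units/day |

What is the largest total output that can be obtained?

43

Allowing fractional choices, the relaxed optimum would be about 45.0, but machines are indivisible.
planer + press + borer + punch: floor space 7 + 6 + 12 + 8 = 33 ≤ 36, output 8 + 18 + 6 + 11 = 43.
planer + press + grinder + punch: floor space 7 + 6 + 7 + 8 = 28 ≤ 36, output 8 + 18 + 4 + 11 = 41.
planer + mill + press + punch: floor space 7 + 15 + 6 + 8 = 36 ≤ 36, output 8 + 6 + 18 + 11 = 43.
The maximum output is 43; one optimal choice is planer, press, borer, and punch.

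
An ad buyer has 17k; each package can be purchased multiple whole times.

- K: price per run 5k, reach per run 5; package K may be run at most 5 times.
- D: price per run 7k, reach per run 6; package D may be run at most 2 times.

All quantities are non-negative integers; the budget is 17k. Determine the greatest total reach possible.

K has the best ratio (5/5); taking only K gives at most 3×5 = 15 (stopped by the price limit).
Mixing does better — 2×K and 1×D: price 17 ≤ 17, reach 2·5 + 1·6 = 16.

16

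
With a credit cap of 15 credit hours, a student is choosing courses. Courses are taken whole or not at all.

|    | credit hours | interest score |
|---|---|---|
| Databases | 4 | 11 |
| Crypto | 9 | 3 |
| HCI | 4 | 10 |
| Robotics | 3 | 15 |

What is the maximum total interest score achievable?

36

This is a 0-1 knapsack instance.
Allowing fractional choices, the relaxed optimum would be about 37.3, but courses are indivisible.
Databases + HCI + Robotics: credit hours 4 + 4 + 3 = 11 ≤ 15, interest score 11 + 10 + 15 = 36.
Databases + Robotics: credit hours 4 + 3 = 7 ≤ 15, interest score 11 + 15 = 26.
Best is Databases, HCI, and Robotics with total interest score 36.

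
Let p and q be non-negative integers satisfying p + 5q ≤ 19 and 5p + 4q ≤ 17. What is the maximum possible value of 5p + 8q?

(p,q)=(1,3): 1·1+5·3=16≤19, 5·1+4·3=17≤17, objective 29.
(p,q)=(0,3): 1·0+5·3=15≤19, 5·0+4·3=12≤17, objective 24.
(p,q)=(1,2): 1·1+5·2=11≤19, 5·1+4·2=13≤17, objective 21.
The best lattice point is (1,3), giving 29.

29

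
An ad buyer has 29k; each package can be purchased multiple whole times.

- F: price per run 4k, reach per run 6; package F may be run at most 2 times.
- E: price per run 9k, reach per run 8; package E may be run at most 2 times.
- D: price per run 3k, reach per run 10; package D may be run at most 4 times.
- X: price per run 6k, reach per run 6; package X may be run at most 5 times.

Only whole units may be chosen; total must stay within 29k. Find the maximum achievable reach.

60

This is a bounded integer knapsack.
D has the best ratio (10/3); taking only D gives at most 4×10 = 40 (stopped by the supply cap of 4).
Mixing does better — 2×F, 1×E, and 4×D: price 29 ≤ 29, reach 2·6 + 1·8 + 4·10 = 60.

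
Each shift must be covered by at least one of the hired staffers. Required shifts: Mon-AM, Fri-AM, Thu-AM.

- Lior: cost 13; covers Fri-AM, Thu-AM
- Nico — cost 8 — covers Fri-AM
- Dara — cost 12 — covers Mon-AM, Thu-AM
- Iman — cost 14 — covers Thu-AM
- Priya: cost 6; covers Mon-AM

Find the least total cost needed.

19

The greedy cost-per-new-shift heuristic would pick Dara and Nico for 20, but a cheaper cover exists.
Choose Lior and Priya: together they cover Mon-AM, Fri-AM, Thu-AM — every shift.
Total cost: 13 + 6 = 19.
No cover costs less than 19.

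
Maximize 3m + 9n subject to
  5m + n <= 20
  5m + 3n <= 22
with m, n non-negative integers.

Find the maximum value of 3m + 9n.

The continuous relaxation peaks at (0, 7.33) with value 66.00; rounding to a feasible lattice point costs some objective.
(m,n)=(0,7): 5·0+1·7=7≤20, 5·0+3·7=21≤22, objective 63.
(m,n)=(0,6): 5·0+1·6=6≤20, 5·0+3·6=18≤22, objective 54.
No feasible integer point exceeds 63.

63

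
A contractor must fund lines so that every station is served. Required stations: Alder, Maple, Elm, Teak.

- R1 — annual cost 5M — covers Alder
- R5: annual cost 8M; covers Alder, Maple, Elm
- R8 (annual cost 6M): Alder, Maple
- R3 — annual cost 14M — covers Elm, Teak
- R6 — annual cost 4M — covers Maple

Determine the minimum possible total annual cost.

The greedy cost-per-new-station heuristic would pick R5 and R3 for 22, but a cheaper cover exists.
Choose R8 and R3: together they cover Alder, Maple, Elm, Teak — every station.
Total annual cost: 6 + 14 = 20.
No cover costs less than 20.

20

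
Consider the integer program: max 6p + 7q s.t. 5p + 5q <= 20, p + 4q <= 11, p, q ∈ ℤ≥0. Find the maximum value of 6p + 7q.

(p,q)=(2,2) is feasible, giving 26.
(p,q)=(3,1) is feasible, giving 25.
(p,q)=(1,2) is feasible, giving 20.
(p,q)=(2,1) is feasible, giving 19.
Maximum is 26 at (p,q)=(2,2).

26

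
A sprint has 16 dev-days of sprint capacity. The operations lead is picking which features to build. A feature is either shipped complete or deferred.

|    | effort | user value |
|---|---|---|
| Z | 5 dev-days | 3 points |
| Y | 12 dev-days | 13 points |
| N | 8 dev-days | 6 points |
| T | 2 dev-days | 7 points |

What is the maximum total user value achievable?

20

Take Y and T: effort 12 + 2 = 14 ≤ 16, user value 13 + 7 = 20.
No other feasible combination does better.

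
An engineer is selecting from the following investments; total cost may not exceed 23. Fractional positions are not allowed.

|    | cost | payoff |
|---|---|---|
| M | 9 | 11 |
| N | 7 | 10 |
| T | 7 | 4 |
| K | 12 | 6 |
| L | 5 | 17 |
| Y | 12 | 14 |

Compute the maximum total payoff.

38

Allowing fractional choices, the relaxed optimum would be about 40.3, but investments are indivisible.
L + Y: cost 5 + 12 = 17 ≤ 23, payoff 17 + 14 = 31.
M + N + L: cost 9 + 7 + 5 = 21 ≤ 23, payoff 11 + 10 + 17 = 38.
M + T + L: cost 9 + 7 + 5 = 21 ≤ 23, payoff 11 + 4 + 17 = 32.
Best is M, N, and L with total payoff 38.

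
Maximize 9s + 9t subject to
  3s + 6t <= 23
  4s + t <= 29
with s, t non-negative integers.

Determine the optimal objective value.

63

(s,t)=(7,0): 3·7+6·0=21≤23, 4·7+1·0=28≤29, objective 63.
(s,t)=(6,0): 3·6+6·0=18≤23, 4·6+1·0=24≤29, objective 54.
Maximum is 63 at (s,t)=(7,0).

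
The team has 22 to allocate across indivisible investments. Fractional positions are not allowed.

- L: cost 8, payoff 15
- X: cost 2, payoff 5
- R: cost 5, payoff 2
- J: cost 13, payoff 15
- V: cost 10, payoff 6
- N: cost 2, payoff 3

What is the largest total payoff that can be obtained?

30

Take L and J: cost 8 + 13 = 21 ≤ 22, payoff 15 + 15 = 30.
No other feasible combination does better.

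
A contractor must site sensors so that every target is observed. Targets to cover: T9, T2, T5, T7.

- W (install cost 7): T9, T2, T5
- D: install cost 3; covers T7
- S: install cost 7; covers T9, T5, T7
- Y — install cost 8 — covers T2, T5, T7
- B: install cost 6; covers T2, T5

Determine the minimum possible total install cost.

Choose W and D: together they cover T9, T2, T5, T7 — every target.
Total install cost: 7 + 3 = 10.

10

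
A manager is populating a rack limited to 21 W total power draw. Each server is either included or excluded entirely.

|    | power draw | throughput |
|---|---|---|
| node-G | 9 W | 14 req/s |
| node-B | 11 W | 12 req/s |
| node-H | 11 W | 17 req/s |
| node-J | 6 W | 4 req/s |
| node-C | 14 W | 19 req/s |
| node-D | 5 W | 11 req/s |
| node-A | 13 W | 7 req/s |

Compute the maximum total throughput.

31

This is a 0-1 knapsack instance.
Take node-G and node-H: power draw 9 + 11 = 20 ≤ 21, throughput 14 + 17 = 31.
No other feasible combination does better.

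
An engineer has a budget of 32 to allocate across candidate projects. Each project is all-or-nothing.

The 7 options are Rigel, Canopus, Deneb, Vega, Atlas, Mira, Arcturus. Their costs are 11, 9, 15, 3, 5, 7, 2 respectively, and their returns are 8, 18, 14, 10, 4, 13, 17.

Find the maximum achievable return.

66

Allowing fractional choices, the relaxed optimum would be about 68.3, but projects are indivisible.
Canopus + Vega + Atlas + Mira + Arcturus: cost 9 + 3 + 5 + 7 + 2 = 26 ≤ 32, return 18 + 10 + 4 + 13 + 17 = 62.
Rigel + Canopus + Vega + Mira + Arcturus: cost 11 + 9 + 3 + 7 + 2 = 32 ≤ 32, return 8 + 18 + 10 + 13 + 17 = 66.
Canopus + Deneb + Vega + Arcturus: cost 9 + 15 + 3 + 2 = 29 ≤ 32, return 18 + 14 + 10 + 17 = 59.
Best is Rigel, Canopus, Vega, Mira, and Arcturus with total return 66.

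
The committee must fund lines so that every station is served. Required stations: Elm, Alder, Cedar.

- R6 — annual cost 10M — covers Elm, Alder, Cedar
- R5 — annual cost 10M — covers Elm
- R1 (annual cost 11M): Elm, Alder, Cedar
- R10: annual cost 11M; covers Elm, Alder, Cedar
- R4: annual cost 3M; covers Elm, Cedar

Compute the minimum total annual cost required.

R6 alone covers Elm, Alder, Cedar — every station.
Total annual cost: 10.

10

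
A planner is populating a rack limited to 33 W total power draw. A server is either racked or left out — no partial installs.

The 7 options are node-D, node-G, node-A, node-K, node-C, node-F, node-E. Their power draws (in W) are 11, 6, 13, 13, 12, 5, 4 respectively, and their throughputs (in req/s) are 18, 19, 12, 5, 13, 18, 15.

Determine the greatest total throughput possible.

70

This is a 0-1 knapsack instance.
Take node-D, node-G, node-F, and node-E: power draw 11 + 6 + 5 + 4 = 26 ≤ 33, throughput 18 + 19 + 18 + 15 = 70.
No other feasible combination does better.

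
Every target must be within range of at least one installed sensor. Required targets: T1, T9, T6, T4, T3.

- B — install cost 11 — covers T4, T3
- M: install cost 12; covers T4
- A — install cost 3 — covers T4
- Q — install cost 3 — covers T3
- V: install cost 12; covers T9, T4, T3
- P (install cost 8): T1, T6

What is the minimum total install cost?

This is a weighted set-cover instance.
The greedy cost-per-new-target heuristic would pick A, Q, P, and V for 26, but a cheaper cover exists.
Choose V and P: together they cover T1, T9, T6, T4, T3 — every target.
Total install cost: 12 + 8 = 20.
No cover costs less than 20.

20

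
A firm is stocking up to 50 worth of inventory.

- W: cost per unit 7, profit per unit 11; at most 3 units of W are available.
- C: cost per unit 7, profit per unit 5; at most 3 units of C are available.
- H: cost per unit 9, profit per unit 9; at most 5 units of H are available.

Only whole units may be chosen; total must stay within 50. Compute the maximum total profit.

60

3×W and 3×H: cost 48 ≤ 50, profit 3·11 + 3·9 = 60.
2×W and 4×H: cost 50 ≤ 50, profit 2·11 + 4·9 = 58.
Best is 60.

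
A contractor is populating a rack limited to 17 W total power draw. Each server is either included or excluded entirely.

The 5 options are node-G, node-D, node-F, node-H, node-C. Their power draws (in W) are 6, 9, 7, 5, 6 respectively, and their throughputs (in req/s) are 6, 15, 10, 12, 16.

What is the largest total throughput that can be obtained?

Allowing fractional choices, the relaxed optimum would be about 38.0, but servers are indivisible.
node-G + node-H + node-C: power draw 6 + 5 + 6 = 17 ≤ 17, throughput 6 + 12 + 16 = 34.
node-H + node-C: power draw 5 + 6 = 11 ≤ 17, throughput 12 + 16 = 28.
node-D + node-C: power draw 9 + 6 = 15 ≤ 17, throughput 15 + 16 = 31.
Best is node-G, node-H, and node-C with total throughput 34.

34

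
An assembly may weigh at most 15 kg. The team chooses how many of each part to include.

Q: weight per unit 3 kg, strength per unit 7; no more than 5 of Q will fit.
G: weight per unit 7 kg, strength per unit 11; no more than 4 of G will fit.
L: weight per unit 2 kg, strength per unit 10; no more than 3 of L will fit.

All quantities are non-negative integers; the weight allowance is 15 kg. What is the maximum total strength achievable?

2×Q and 3×L: weight 12 ≤ 15, strength 2·7 + 3·10 = 44.
3×Q and 3×L: weight 15 ≤ 15, strength 3·7 + 3·10 = 51.
Best is 51.

51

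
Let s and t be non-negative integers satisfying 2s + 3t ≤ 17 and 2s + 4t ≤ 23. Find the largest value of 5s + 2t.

40

(s,t)=(8,0): 2·8+3·0=16≤17, 2·8+4·0=16≤23, objective 40.
(s,t)=(7,1): 2·7+3·1=17≤17, 2·7+4·1=18≤23, objective 37.
(s,t)=(7,0): 2·7+3·0=14≤17, 2·7+4·0=14≤23, objective 35.
Maximum is 40 at (s,t)=(8,0).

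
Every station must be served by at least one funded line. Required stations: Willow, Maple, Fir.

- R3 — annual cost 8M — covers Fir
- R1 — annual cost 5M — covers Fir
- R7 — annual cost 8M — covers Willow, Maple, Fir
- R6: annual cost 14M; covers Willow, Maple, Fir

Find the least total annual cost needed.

R7 alone covers Willow, Maple, Fir — every station.
Total annual cost: 8.

8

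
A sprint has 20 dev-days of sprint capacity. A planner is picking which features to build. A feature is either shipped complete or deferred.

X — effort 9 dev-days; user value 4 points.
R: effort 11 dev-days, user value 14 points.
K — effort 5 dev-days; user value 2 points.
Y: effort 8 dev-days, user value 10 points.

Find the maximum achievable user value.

X + R: effort 9 + 11 = 20 ≤ 20, user value 4 + 14 = 18.
R + Y: effort 11 + 8 = 19 ≤ 20, user value 14 + 10 = 24.
R + K: effort 11 + 5 = 16 ≤ 20, user value 14 + 2 = 16.
Best is R and Y with total user value 24.

24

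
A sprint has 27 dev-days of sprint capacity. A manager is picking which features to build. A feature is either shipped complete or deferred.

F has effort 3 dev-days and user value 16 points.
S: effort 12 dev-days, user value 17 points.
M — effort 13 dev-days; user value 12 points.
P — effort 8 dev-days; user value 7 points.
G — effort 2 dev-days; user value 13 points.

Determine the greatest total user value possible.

53

Take F, S, P, and G: effort 3 + 12 + 8 + 2 = 25 ≤ 27, user value 16 + 17 + 7 + 13 = 53.
No other feasible combination does better.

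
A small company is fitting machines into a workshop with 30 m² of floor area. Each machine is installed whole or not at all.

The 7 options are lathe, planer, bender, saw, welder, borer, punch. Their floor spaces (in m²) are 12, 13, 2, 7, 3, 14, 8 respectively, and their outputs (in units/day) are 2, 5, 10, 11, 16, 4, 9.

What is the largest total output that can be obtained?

This is an integer program with binary decision variables.
Allowing fractional choices, the relaxed optimum would be about 49.8, but machines are indivisible.
bender + saw + welder + punch: floor space 2 + 7 + 3 + 8 = 20 ≤ 30, output 10 + 11 + 16 + 9 = 46.
planer + bender + saw + welder: floor space 13 + 2 + 7 + 3 = 25 ≤ 30, output 5 + 10 + 11 + 16 = 42.
Best is bender, saw, welder, and punch with total output 46.

46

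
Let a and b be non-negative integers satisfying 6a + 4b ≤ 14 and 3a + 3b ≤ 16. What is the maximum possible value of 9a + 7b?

23

(a,b)=(1,2) is feasible, giving 23.
(a,b)=(0,3) is feasible, giving 21.
Maximum is 23 at (a,b)=(1,2).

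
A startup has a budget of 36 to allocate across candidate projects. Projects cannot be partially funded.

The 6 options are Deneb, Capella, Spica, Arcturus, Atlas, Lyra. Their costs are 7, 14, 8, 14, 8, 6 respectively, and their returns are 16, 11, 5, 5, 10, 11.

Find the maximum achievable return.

Take Deneb, Capella, Atlas, and Lyra: cost 7 + 14 + 8 + 6 = 35 ≤ 36, return 16 + 11 + 10 + 11 = 48.
No other feasible combination does better.

48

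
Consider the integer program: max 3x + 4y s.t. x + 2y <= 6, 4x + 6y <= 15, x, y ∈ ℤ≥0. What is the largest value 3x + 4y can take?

(x,y)=(2,1): 1·2+2·1=4≤6, 4·2+6·1=14≤15, objective 10.
(x,y)=(3,0): 1·3+2·0=3≤6, 4·3+6·0=12≤15, objective 9.
(x,y)=(1,1): 1·1+2·1=3≤6, 4·1+6·1=10≤15, objective 7.
No feasible integer point exceeds 10.

10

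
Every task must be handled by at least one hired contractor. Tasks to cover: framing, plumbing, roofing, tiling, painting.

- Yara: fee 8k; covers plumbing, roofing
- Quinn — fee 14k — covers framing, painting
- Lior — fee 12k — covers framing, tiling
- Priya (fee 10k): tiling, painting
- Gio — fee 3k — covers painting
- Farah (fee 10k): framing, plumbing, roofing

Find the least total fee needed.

20

The greedy cost-per-new-task heuristic would pick Gio, Farah, and Priya for 23, but a cheaper cover exists.
Choose Priya and Farah: together they cover framing, plumbing, roofing, tiling, painting — every task.
Total fee: 10 + 10 = 20.
No cover costs less than 20.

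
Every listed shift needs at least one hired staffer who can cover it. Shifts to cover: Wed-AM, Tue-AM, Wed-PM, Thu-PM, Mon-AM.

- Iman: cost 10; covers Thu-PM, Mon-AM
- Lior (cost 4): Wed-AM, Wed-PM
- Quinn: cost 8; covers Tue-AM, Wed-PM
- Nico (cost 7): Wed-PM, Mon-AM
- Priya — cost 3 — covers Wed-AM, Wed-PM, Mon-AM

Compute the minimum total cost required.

Choose Iman, Quinn, and Priya: together they cover Wed-AM, Tue-AM, Wed-PM, Thu-PM, Mon-AM — every shift.
Total cost: 10 + 8 + 3 = 21.

21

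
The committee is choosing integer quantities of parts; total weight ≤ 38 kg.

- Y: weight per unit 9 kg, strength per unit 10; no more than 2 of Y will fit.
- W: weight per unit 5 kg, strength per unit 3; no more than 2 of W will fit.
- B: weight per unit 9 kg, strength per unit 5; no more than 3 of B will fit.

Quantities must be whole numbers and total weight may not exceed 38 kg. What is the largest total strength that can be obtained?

31

Take 2×Y, 2×W, and 1×B: weight 37 ≤ 38, strength 2·10 + 2·3 + 1·5 = 31.
Y has the best ratio (10/9) and is taken to its limit of 2; remaining capacity is filled optimally with the others.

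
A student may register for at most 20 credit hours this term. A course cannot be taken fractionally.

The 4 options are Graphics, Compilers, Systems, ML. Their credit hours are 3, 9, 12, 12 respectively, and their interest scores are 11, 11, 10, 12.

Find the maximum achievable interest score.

Graphics + Compilers: credit hours 3 + 9 = 12 ≤ 20, interest score 11 + 11 = 22.
Graphics + ML: credit hours 3 + 12 = 15 ≤ 20, interest score 11 + 12 = 23.
Best is Graphics and ML with total interest score 23.

23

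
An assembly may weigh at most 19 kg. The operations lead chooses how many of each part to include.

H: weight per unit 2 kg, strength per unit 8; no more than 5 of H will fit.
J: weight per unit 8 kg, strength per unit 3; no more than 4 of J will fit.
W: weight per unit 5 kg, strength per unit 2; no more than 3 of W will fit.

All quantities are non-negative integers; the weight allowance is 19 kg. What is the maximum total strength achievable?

H has the best ratio (8/2); taking only H gives at most 5×8 = 40 (stopped by the supply cap of 5).
Mixing does better — 5×H and 1×J: weight 18 ≤ 19, strength 5·8 + 1·3 = 43.

43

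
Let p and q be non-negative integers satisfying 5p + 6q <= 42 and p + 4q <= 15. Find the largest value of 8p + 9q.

Relaxing integrality, the LP optimum is 67.20 at (p,q) = (8.4, 0), which is not an integer point.
(p,q)=(6,2): 5·6+6·2=42≤42, 1·6+4·2=14≤15, objective 66.
(p,q)=(7,1): 5·7+6·1=41≤42, 1·7+4·1=11≤15, objective 65.
(p,q)=(8,0): 5·8+6·0=40≤42, 1·8+4·0=8≤15, objective 64.
Maximum is 66 at (p,q)=(6,2).

66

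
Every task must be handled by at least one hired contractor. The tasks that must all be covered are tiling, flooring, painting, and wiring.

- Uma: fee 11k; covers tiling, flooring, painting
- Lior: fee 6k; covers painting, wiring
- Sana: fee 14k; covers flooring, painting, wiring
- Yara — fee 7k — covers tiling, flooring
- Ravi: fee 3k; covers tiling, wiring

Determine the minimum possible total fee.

This is an integer covering problem.
The greedy cost-per-new-task heuristic would pick Ravi and Uma for 14, but a cheaper cover exists.
Choose Lior and Yara: together they cover tiling, flooring, painting, wiring — every task.
Total fee: 6 + 7 = 13.
No cover costs less than 13.

13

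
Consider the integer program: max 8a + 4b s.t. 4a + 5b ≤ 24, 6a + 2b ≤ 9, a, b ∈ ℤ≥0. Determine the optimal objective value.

The continuous relaxation peaks at (0, 4.5) with value 18.00; rounding to a feasible lattice point costs some objective.
(a,b)=(0,4): 4·0+5·4=20≤24, 6·0+2·4=8≤9, objective 16.
(a,b)=(0,3): 4·0+5·3=15≤24, 6·0+2·3=6≤9, objective 12.
No feasible integer point exceeds 16.

16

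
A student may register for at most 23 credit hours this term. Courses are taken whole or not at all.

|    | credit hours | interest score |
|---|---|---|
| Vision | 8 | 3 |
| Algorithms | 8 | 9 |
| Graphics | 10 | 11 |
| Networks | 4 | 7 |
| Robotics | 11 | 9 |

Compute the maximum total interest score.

This is an integer program with binary decision variables.
Allowing fractional choices, the relaxed optimum would be about 27.8, but courses are indivisible.
Vision + Graphics + Networks: credit hours 8 + 10 + 4 = 22 ≤ 23, interest score 3 + 11 + 7 = 21.
Algorithms + Graphics + Networks: credit hours 8 + 10 + 4 = 22 ≤ 23, interest score 9 + 11 + 7 = 27.
Algorithms + Networks + Robotics: credit hours 8 + 4 + 11 = 23 ≤ 23, interest score 9 + 7 + 9 = 25.
Best is Algorithms, Graphics, and Networks with total interest score 27.

27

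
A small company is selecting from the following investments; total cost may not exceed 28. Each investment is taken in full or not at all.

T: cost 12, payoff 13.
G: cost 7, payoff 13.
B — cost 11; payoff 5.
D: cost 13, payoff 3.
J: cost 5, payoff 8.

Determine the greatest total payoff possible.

34

This is an integer program with binary decision variables.
Allowing fractional choices, the relaxed optimum would be about 35.8, but investments are indivisible.
T + G + J: cost 12 + 7 + 5 = 24 ≤ 28, payoff 13 + 13 + 8 = 34.
T + G: cost 12 + 7 = 19 ≤ 28, payoff 13 + 13 = 26.
G + B + J: cost 7 + 11 + 5 = 23 ≤ 28, payoff 13 + 5 + 8 = 26.
Best is T, G, and J with total payoff 34.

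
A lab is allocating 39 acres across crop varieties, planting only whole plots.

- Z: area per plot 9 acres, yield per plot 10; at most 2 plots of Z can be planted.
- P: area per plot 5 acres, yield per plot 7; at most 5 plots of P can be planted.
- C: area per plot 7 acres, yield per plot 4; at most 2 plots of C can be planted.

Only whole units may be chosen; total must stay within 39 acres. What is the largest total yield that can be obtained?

Take 2×Z and 4×P: area 38 ≤ 39, yield 2·10 + 4·7 = 48.
No other integer combination yields more.

48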